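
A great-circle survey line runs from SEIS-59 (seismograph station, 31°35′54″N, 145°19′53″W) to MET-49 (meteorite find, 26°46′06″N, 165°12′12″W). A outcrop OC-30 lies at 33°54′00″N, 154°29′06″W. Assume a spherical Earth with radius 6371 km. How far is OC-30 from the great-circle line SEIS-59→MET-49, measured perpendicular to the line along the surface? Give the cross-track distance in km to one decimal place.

440.2 km

SEIS-59: φ = +31.59833°, λ = -145.33139°
MET-49: φ = +26.76833°, λ = -165.20333°
OC-30: φ = +33.90000°, λ = -154.48500°
δ₁₃ = central angle SEIS-59→OC-30 = 0.140183 rad  (haversine)
θ₁₃ = bearing SEIS-59→OC-30 = 289.091°,  θ₁₂ = bearing SEIS-59→MET-49 = 259.483°
dₓₜ = R·arcsin(sin δ₁₃ · sin(θ₁₃ − θ₁₂)) = 6371·arcsin(0.13972·sin(29.608°)) = 440.159 km
|dₓₜ| = 440.159 km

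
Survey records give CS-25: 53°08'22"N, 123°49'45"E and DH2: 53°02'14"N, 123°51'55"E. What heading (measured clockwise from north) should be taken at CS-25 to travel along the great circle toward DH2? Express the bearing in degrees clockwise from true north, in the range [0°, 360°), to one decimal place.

CS-25: φ = +53.13944°, λ = +123.82917°
DH2: φ = +53.03722°, λ = +123.86528°
Δλ = 0.0361°
y = sin Δλ · cos φ₂ = 0.000379
x = cos φ₁ sin φ₂ − sin φ₁ cos φ₂ cos Δλ = -0.001784
θ = atan2(y, x) = 168.0072° → 168.0072° (mod 360°)

168.0°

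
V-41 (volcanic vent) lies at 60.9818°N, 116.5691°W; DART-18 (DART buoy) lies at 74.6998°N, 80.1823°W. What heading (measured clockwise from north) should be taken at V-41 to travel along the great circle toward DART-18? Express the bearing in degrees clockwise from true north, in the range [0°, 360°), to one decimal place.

Δλ = 36.3868°
y = sin Δλ · cos φ₂ = 0.156540
x = cos φ₁ sin φ₂ − sin φ₁ cos φ₂ cos Δλ = 0.282133
θ = atan2(y, x) = 29.0235° → 29.0235° (mod 360°)

29.0°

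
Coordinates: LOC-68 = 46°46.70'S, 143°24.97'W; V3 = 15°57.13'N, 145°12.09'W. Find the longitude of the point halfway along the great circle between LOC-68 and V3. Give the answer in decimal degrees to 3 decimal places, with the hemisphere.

LOC-68: φ = -46.77833°, λ = -143.41617°
V3: φ = +15.95217°, λ = -145.20150°
Bx = cos φ₂ cos Δλ = 0.961025,  By = cos φ₂ sin Δλ = -0.029955
φₘ = atan2(sin φ₁ + sin φ₂, √((cos φ₁ + Bx)² + By²)) = -15.41481°
λₘ = λ₁ + atan2(By, cos φ₁ + Bx) = -144.45886°

144.459°W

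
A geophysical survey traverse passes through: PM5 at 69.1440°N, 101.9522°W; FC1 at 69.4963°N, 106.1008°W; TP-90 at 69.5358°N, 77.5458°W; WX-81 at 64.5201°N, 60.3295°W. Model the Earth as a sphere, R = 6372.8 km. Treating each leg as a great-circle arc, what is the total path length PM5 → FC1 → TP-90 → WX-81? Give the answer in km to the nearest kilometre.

2196 km

PM5→FC1: c = 0.026293 rad, d = 167.56 km
FC1→TP-90: c = 0.172822 rad, d = 1101.36 km
TP-90→WX-81: c = 0.145512 rad, d = 927.32 km
Total = 167.56 + 1101.36 + 927.32 = 2196.24 km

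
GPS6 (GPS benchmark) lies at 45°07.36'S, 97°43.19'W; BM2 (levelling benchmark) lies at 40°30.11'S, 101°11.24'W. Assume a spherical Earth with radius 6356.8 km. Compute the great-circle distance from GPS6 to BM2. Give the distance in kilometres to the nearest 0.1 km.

585.1 km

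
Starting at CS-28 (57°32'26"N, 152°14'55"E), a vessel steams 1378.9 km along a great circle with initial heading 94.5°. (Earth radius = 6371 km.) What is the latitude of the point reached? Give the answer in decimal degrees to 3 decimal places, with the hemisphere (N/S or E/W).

54.592°N

CS-28: φ = +57.54056°, λ = +152.24861°
δ = d/R = 1378.9/6371 = 0.216434 rad
φ₂ = arcsin(sin φ₁ cos δ + cos φ₁ sin δ cos θ)
   = arcsin(0.84377·0.97667 + 0.53670·0.21475·-0.07846) = 54.59162°
λ₂ = λ₁ + atan2(sin θ sin δ cos φ₁, cos δ − sin φ₁ sin φ₂) = 173.93314°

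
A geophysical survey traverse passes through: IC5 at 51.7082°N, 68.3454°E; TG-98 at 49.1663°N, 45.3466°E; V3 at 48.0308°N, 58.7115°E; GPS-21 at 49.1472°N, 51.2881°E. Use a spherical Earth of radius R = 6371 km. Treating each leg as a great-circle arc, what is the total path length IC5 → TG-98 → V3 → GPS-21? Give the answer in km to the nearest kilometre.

3195 km

IC5→TG-98: c = 0.258363 rad, d = 1646.03 km
TG-98→V3: c = 0.155323 rad, d = 989.56 km
V3→GPS-21: c = 0.087848 rad, d = 559.68 km
Total = 1646.03 + 989.56 + 559.68 = 3195.27 km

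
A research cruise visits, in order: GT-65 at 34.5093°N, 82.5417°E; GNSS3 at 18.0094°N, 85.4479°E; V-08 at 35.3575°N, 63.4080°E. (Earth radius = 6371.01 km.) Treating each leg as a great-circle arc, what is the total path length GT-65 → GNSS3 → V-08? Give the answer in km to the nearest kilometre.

GT-65→GNSS3: c = 0.291505 rad, d = 1857.18 km
GNSS3→V-08: c = 0.455975 rad, d = 2905.02 km
Total = 1857.18 + 2905.02 = 4762.20 km

4762 km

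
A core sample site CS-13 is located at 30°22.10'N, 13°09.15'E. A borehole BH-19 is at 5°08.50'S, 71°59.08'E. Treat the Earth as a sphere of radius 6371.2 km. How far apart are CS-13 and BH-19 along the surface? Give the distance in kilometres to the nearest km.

CS-13: φ = +30.36833°, λ = +13.15250°
BH-19: φ = -5.14167°, λ = +71.98467°
Δφ = -35.5100°,  Δλ = 58.8322°
a = sin²(Δφ/2) + cos φ₁ cos φ₂ sin²(Δλ/2) = 0.300284
c = 2·arcsin(√a) = 1.159899 rad = 66.4573°
d = R·c = 6371.2 × 1.159899 = 7390.0 km

7390 km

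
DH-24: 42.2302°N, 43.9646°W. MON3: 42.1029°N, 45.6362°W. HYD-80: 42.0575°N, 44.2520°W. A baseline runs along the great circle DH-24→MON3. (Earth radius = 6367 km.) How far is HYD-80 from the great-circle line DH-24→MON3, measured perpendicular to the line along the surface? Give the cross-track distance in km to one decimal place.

δ₁₃ = central angle DH-24→HYD-80 = 0.004787 rad  (haversine)
θ₁₃ = bearing DH-24→HYD-80 = 231.074°,  θ₁₂ = bearing DH-24→MON3 = 264.695°
dₓₜ = R·arcsin(sin δ₁₃ · sin(θ₁₃ − θ₁₂)) = 6367·arcsin(0.00479·sin(-33.621°)) = -16.877 km
|dₓₜ| = 16.877 km

16.9 km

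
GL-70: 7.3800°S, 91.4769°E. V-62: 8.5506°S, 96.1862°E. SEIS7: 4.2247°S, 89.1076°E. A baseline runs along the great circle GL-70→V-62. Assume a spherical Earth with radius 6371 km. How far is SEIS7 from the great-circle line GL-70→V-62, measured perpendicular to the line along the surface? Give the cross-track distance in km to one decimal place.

273.7 km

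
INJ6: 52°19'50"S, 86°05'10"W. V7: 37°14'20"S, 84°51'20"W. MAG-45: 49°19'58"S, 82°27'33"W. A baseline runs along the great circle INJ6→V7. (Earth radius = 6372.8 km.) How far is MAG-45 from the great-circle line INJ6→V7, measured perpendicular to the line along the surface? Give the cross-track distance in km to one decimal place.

240.8 km

INJ6: φ = -52.33056°, λ = -86.08611°
V7: φ = -37.23889°, λ = -84.85556°
MAG-45: φ = -49.33278°, λ = -82.45917°
δ₁₃ = central angle INJ6→MAG-45 = 0.065831 rad  (haversine)
θ₁₃ = bearing INJ6→MAG-45 = 38.805°,  θ₁₂ = bearing INJ6→V7 = 3.759°
dₓₜ = R·arcsin(sin δ₁₃ · sin(θ₁₃ − θ₁₂)) = 6372.8·arcsin(0.06578·sin(35.046°)) = 240.787 km
|dₓₜ| = 240.787 km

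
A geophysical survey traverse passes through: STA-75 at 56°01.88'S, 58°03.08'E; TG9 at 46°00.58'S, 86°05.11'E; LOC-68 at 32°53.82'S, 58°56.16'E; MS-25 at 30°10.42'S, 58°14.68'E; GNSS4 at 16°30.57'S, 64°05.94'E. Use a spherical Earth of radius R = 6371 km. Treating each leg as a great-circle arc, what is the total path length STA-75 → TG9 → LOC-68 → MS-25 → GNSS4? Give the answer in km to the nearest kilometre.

6903 km

STA-75: φ = -56.03133°, λ = +58.05133°
TG9: φ = -46.00967°, λ = +86.08517°
LOC-68: φ = -32.89700°, λ = +58.93600°
MS-25: φ = -30.17367°, λ = +58.24467°
GNSS4: φ = -16.50950°, λ = +64.09900°
STA-75→TG9: c = 0.350473 rad, d = 2232.86 km
TG9→LOC-68: c = 0.428299 rad, d = 2728.69 km
LOC-68→MS-25: c = 0.048631 rad, d = 309.83 km
MS-25→GNSS4: c = 0.256144 rad, d = 1631.89 km
Total = 2232.86 + 2728.69 + 309.83 + 1631.89 = 6903.28 km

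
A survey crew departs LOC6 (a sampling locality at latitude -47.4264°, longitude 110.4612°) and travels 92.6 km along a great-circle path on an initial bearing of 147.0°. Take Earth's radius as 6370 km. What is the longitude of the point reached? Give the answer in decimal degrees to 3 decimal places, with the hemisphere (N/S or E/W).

δ = d/R = 92.6/6370 = 0.014537 rad
φ₂ = arcsin(sin φ₁ cos δ + cos φ₁ sin δ cos θ)
   = arcsin(-0.73641·0.99989 + 0.67654·0.01454·-0.83867) = -48.12294°
λ₂ = λ₁ + atan2(sin θ sin δ cos φ₁, cos δ − sin φ₁ sin φ₂) = 111.14075°

111.141°E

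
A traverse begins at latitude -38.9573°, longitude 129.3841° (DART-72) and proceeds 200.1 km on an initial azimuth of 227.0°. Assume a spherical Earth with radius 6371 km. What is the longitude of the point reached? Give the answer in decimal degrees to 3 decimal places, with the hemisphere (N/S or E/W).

δ = d/R = 200.1/6371 = 0.031408 rad
φ₂ = arcsin(sin φ₁ cos δ + cos φ₁ sin δ cos θ)
   = arcsin(-0.62874·0.99951 + 0.77761·0.03140·-0.68200) = -40.17204°
λ₂ = λ₁ + atan2(sin θ sin δ cos φ₁, cos δ − sin φ₁ sin φ₂) = 127.66173°

127.662°E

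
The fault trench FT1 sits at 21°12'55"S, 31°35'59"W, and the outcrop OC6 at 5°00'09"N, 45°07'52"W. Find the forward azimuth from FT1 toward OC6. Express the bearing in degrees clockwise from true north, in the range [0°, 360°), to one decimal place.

FT1: φ = -21.21528°, λ = -31.59972°
OC6: φ = +5.00250°, λ = -45.13111°
Δλ = -13.5314°
y = sin Δλ · cos φ₂ = -0.233087
x = cos φ₁ sin φ₂ − sin φ₁ cos φ₂ cos Δλ = 0.431778
θ = atan2(y, x) = -28.3615° → 331.6385° (mod 360°)

331.6°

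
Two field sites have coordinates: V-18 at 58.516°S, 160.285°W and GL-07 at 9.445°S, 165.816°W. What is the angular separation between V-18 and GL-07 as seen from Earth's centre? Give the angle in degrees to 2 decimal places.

49.25°

Δφ = 49.0710°,  Δλ = -5.5310°
a = sin²(Δφ/2) + cos φ₁ cos φ₂ sin²(Δλ/2) = 0.173638
c = 2·arcsin(√a) = 0.859621 rad = 49.2526°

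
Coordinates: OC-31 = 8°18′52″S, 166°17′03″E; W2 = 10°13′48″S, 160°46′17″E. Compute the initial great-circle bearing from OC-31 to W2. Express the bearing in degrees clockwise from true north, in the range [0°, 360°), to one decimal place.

250.2°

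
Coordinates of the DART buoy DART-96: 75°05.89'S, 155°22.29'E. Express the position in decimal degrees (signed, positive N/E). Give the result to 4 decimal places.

-75.0982°, +155.3715°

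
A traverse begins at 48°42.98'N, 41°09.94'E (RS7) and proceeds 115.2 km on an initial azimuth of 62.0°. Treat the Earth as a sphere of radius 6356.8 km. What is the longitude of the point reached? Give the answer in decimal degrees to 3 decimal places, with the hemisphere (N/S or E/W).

RS7: φ = +48.71633°, λ = +41.16567°
δ = d/R = 115.2/6356.8 = 0.018122 rad
φ₂ = arcsin(sin φ₁ cos δ + cos φ₁ sin δ cos θ)
   = arcsin(0.75145·0.99984 + 0.65979·0.01812·0.46947) = 49.19535°
λ₂ = λ₁ + atan2(sin θ sin δ cos φ₁, cos δ − sin φ₁ sin φ₂) = 42.56867°

42.569°E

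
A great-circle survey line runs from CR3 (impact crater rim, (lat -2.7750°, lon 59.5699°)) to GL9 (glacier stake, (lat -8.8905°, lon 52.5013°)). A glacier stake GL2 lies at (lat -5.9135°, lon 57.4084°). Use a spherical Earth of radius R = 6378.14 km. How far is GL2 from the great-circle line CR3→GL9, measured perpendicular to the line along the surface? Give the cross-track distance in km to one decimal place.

104.4 km

δ₁₃ = central angle CR3→GL2 = 0.066447 rad  (haversine)
θ₁₃ = bearing CR3→GL2 = 214.403°,  θ₁₂ = bearing CR3→GL9 = 228.677°
dₓₜ = R·arcsin(sin δ₁₃ · sin(θ₁₃ − θ₁₂)) = 6378.14·arcsin(0.06640·sin(-14.274°)) = -104.421 km
|dₓₜ| = 104.421 km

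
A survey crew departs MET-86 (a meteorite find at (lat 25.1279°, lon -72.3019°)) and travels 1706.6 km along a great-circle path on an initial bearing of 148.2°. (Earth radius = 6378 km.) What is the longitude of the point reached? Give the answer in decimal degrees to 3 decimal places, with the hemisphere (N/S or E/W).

δ = d/R = 1706.6/6378 = 0.267576 rad
φ₂ = arcsin(sin φ₁ cos δ + cos φ₁ sin δ cos θ)
   = arcsin(0.42464·0.96441 + 0.90536·0.26439·-0.84989) = 11.89321°
λ₂ = λ₁ + atan2(sin θ sin δ cos φ₁, cos δ − sin φ₁ sin φ₂) = -64.11627°

64.116°W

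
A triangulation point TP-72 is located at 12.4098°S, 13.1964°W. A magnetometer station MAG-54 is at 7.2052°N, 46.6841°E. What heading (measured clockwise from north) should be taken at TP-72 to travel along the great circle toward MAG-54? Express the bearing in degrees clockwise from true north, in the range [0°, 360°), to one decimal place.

75.0°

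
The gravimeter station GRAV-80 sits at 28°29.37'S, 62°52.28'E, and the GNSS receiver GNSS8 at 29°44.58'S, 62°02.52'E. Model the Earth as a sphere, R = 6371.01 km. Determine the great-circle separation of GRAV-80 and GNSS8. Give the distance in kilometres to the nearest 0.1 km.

161.0 km

GRAV-80: φ = -28.48950°, λ = +62.87133°
GNSS8: φ = -29.74300°, λ = +62.04200°
Δφ = -1.2535°,  Δλ = -0.8293°
a = sin²(Δφ/2) + cos φ₁ cos φ₂ sin²(Δλ/2) = 0.000160
c = 2·arcsin(√a) = 0.025269 rad = 1.4478°
d = R·c = 6371.01 × 0.025269 = 161.0 km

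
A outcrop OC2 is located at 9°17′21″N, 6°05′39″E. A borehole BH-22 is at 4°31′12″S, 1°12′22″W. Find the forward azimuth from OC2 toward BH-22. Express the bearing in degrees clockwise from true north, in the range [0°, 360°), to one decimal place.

208.1°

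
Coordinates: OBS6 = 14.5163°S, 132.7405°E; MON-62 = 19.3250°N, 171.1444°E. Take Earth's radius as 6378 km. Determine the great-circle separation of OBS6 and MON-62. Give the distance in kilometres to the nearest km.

Δφ = 33.8413°,  Δλ = 38.4039°
a = sin²(Δφ/2) + cos φ₁ cos φ₂ sin²(Δλ/2) = 0.183529
c = 2·arcsin(√a) = 0.885449 rad = 50.7325°
d = R·c = 6378 × 0.885449 = 5647.4 km

5647 km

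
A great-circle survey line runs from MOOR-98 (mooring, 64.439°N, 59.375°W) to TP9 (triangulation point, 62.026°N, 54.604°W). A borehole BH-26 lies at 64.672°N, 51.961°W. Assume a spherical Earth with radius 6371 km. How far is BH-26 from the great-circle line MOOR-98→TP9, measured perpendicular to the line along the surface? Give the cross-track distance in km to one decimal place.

286.0 km

δ₁₃ = central angle MOOR-98→BH-26 = 0.055711 rad  (haversine)
θ₁₃ = bearing MOOR-98→BH-26 = 82.474°,  θ₁₂ = bearing MOOR-98→TP9 = 136.167°
dₓₜ = R·arcsin(sin δ₁₃ · sin(θ₁₃ − θ₁₂)) = 6371·arcsin(0.05568·sin(-53.693°)) = -285.972 km
|dₓₜ| = 285.972 km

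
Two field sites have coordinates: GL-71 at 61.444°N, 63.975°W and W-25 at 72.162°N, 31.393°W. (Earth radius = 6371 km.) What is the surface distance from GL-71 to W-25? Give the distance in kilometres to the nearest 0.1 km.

1819.2 km

Δφ = 10.7180°,  Δλ = 32.5820°
a = sin²(Δφ/2) + cos φ₁ cos φ₂ sin²(Δλ/2) = 0.020245
c = 2·arcsin(√a) = 0.285540 rad = 16.3603°
d = R·c = 6371 × 0.285540 = 1819.2 km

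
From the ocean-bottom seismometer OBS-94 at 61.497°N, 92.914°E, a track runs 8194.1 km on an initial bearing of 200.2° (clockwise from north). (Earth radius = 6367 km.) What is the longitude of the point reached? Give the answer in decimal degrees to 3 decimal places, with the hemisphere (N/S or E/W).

δ = d/R = 8194.1/6367 = 1.286964 rad
φ₂ = arcsin(sin φ₁ cos δ + cos φ₁ sin δ cos θ)
   = arcsin(0.87879·0.28004 + 0.47720·0.95999·-0.93849) = -10.59353°
λ₂ = λ₁ + atan2(sin θ sin δ cos φ₁, cos δ − sin φ₁ sin φ₂) = 73.20578°

73.206°E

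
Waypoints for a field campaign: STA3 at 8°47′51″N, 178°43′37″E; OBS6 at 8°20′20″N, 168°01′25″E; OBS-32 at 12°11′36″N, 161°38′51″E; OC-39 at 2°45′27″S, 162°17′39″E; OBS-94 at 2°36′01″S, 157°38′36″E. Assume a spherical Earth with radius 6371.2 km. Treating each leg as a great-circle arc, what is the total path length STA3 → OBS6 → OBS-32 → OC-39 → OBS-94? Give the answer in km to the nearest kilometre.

4178 km

STA3: φ = +8.79750°, λ = +178.72694°
OBS6: φ = +8.33889°, λ = +168.02361°
OBS-32: φ = +12.19333°, λ = +161.64750°
OC-39: φ = -2.75750°, λ = +162.29417°
OBS-94: φ = -2.60028°, λ = +157.64333°
STA3→OBS6: c = 0.184890 rad, d = 1177.97 km
OBS6→OBS-32: c = 0.128495 rad, d = 818.67 km
OBS-32→OC-39: c = 0.261182 rad, d = 1664.04 km
OC-39→OBS-94: c = 0.081130 rad, d = 516.90 km
Total = 1177.97 + 818.67 + 1664.04 + 516.90 = 4177.58 km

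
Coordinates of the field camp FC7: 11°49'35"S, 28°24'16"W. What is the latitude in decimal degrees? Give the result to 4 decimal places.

11.8264°S

11° + 49′/60 + 35″/3600 = 11 + 0.81667 + 0.00972 = 11.8264°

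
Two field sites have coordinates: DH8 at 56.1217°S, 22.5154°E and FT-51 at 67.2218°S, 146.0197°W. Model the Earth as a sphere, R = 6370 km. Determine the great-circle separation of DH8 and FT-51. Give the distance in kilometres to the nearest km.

Δφ = -11.1001°,  Δλ = -168.5351°
a = sin²(Δφ/2) + cos φ₁ cos φ₂ sin²(Δλ/2) = 0.223018
c = 2·arcsin(√a) = 0.983679 rad = 56.3606°
d = R·c = 6370 × 0.983679 = 6266.0 km

6266 km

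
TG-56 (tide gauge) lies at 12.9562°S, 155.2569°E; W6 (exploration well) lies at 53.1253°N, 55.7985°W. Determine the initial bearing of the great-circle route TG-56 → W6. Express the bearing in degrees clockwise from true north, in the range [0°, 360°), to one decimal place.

Δλ = 148.9446°
y = sin Δλ · cos φ₂ = 0.309555
x = cos φ₁ sin φ₂ − sin φ₁ cos φ₂ cos Δλ = 0.664329
θ = atan2(y, x) = 24.9839° → 24.9839° (mod 360°)

25.0°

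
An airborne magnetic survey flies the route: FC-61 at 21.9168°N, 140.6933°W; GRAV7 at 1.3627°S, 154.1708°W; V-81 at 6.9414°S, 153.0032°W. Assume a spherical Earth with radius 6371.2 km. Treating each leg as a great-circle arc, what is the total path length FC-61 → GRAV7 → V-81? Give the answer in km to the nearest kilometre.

3607 km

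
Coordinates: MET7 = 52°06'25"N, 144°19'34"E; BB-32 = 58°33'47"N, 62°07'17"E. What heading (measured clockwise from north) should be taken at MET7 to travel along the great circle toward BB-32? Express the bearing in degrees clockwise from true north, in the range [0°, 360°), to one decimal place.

312.2°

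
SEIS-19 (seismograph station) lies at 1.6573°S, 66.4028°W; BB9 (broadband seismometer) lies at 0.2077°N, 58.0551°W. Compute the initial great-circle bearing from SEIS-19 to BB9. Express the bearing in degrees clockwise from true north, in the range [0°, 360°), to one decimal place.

77.5°

Δλ = 8.3477°
y = sin Δλ · cos φ₂ = 0.145179
x = cos φ₁ sin φ₂ − sin φ₁ cos φ₂ cos Δλ = 0.032238
θ = atan2(y, x) = 77.4801° → 77.4801° (mod 360°)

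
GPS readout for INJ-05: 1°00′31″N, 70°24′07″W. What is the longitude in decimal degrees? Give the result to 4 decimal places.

70.4019°W

70° + 24′/60 + 7″/3600 = 70 + 0.40000 + 0.00194 = 70.4019°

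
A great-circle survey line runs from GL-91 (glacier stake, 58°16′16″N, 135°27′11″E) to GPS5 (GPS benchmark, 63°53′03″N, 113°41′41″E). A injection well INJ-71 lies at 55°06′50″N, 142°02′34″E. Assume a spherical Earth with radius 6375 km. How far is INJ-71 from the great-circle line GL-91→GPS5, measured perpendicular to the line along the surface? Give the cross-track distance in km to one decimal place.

9.1 km

GL-91: φ = +58.27111°, λ = +135.45306°
GPS5: φ = +63.88417°, λ = +113.69472°
INJ-71: φ = +55.11389°, λ = +142.04278°
δ₁₃ = central angle GL-91→INJ-71 = 0.083751 rad  (haversine)
θ₁₃ = bearing GL-91→INJ-71 = 128.314°,  θ₁₂ = bearing GL-91→GPS5 = 307.340°
dₓₜ = R·arcsin(sin δ₁₃ · sin(θ₁₃ − θ₁₂)) = 6375·arcsin(0.08365·sin(-179.026°)) = -9.069 km
|dₓₜ| = 9.069 km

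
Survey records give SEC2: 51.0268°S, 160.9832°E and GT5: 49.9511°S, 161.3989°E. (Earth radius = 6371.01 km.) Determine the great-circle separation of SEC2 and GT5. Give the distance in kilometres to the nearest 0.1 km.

Δφ = 1.0757°,  Δλ = 0.4157°
a = sin²(Δφ/2) + cos φ₁ cos φ₂ sin²(Δλ/2) = 0.000093
c = 2·arcsin(√a) = 0.019334 rad = 1.1077°
d = R·c = 6371.01 × 0.019334 = 123.2 km

123.2 km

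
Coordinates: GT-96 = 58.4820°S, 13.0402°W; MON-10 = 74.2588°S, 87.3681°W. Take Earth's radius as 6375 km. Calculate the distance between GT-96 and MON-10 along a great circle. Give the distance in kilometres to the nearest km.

Δφ = -15.7768°,  Δλ = -74.3279°
a = sin²(Δφ/2) + cos φ₁ cos φ₂ sin²(Δλ/2) = 0.070592
c = 2·arcsin(√a) = 0.537842 rad = 30.8161°
d = R·c = 6375 × 0.537842 = 3428.7 km

3429 km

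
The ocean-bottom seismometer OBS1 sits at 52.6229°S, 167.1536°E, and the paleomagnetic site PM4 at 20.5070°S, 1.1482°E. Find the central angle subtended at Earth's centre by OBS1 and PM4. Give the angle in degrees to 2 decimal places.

105.86°

Δφ = 32.1159°,  Δλ = -166.0054°
a = sin²(Δφ/2) + cos φ₁ cos φ₂ sin²(Δλ/2) = 0.636663
c = 2·arcsin(√a) = 1.847646 rad = 105.8623°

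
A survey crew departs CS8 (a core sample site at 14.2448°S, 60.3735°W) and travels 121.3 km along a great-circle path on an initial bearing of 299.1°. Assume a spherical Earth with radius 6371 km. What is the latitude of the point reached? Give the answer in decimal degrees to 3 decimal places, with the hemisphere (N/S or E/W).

13.712°S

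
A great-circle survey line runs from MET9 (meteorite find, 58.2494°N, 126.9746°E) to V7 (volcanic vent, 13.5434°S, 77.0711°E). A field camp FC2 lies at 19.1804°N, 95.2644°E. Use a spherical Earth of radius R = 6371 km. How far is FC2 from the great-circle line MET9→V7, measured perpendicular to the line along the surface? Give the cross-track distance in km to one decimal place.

δ₁₃ = central angle MET9→FC2 = 0.792324 rad  (haversine)
θ₁₃ = bearing MET9→FC2 = 224.208°,  θ₁₂ = bearing MET9→V7 = 228.598°
dₓₜ = R·arcsin(sin δ₁₃ · sin(θ₁₃ − θ₁₂)) = 6371·arcsin(0.71199·sin(-4.390°)) = -347.394 km
|dₓₜ| = 347.394 km

347.4 km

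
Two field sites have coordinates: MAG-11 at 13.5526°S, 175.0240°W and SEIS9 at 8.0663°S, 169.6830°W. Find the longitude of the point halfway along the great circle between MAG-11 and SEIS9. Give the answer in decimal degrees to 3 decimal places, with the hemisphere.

172.329°W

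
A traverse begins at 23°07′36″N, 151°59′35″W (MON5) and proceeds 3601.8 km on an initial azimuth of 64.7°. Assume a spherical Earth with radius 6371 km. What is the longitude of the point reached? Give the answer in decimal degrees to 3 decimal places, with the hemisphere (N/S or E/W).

116.795°W

MON5: φ = +23.12667°, λ = -151.99306°
δ = d/R = 3601.8/6371 = 0.565343 rad
φ₂ = arcsin(sin φ₁ cos δ + cos φ₁ sin δ cos θ)
   = arcsin(0.39277·0.84440 + 0.91964·0.53571·0.42736) = 32.83305°
λ₂ = λ₁ + atan2(sin θ sin δ cos φ₁, cos δ − sin φ₁ sin φ₂) = -116.79536°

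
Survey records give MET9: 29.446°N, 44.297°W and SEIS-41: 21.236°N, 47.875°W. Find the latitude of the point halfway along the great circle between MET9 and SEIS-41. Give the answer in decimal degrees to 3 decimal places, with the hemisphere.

25.352°N

Bx = cos φ₂ cos Δλ = 0.930280,  By = cos φ₂ sin Δλ = -0.058170
φₘ = atan2(sin φ₁ + sin φ₂, √((cos φ₁ + Bx)² + By²)) = 25.35179°
λₘ = λ₁ + atan2(By, cos φ₁ + Bx) = -46.14682°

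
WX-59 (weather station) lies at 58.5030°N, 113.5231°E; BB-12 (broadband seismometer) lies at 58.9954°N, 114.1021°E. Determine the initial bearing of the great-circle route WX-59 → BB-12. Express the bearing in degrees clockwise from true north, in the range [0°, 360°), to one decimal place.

Δλ = 0.5790°
y = sin Δλ · cos φ₂ = 0.005205
x = cos φ₁ sin φ₂ − sin φ₁ cos φ₂ cos Δλ = 0.008616
θ = atan2(y, x) = 31.1371° → 31.1371° (mod 360°)

31.1°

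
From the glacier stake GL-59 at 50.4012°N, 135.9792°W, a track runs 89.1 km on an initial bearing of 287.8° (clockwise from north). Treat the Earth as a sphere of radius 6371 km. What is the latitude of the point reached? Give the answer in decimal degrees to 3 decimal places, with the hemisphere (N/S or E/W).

50.640°N

δ = d/R = 89.1/6371 = 0.013985 rad
φ₂ = arcsin(sin φ₁ cos δ + cos φ₁ sin δ cos θ)
   = arcsin(0.77053·0.99990 + 0.63741·0.01398·0.30570) = 50.63997°
λ₂ = λ₁ + atan2(sin θ sin δ cos φ₁, cos δ − sin φ₁ sin φ₂) = -137.18226°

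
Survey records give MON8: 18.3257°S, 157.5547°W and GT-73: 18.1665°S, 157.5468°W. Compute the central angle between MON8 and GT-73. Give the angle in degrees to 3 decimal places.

0.159°

Δφ = 0.1592°,  Δλ = 0.0079°
a = sin²(Δφ/2) + cos φ₁ cos φ₂ sin²(Δλ/2) = 0.000002
c = 2·arcsin(√a) = 0.002782 rad = 0.1594°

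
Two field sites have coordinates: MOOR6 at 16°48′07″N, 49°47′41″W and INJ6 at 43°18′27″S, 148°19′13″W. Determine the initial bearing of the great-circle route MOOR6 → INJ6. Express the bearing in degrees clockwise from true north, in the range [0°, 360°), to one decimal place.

229.0°

MOOR6: φ = +16.80194°, λ = -49.79472°
INJ6: φ = -43.30750°, λ = -148.32028°
Δλ = -98.5256°
y = sin Δλ · cos φ₂ = -0.719642
x = cos φ₁ sin φ₂ − sin φ₁ cos φ₂ cos Δλ = -0.625448
θ = atan2(y, x) = -130.9942° → 229.0058° (mod 360°)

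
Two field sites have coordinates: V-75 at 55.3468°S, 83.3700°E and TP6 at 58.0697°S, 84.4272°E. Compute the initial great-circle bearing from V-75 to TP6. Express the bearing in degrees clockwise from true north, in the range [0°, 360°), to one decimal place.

168.4°

Δλ = 1.0572°
y = sin Δλ · cos φ₂ = 0.009758
x = cos φ₁ sin φ₂ − sin φ₁ cos φ₂ cos Δλ = -0.047580
θ = atan2(y, x) = 168.4098° → 168.4098° (mod 360°)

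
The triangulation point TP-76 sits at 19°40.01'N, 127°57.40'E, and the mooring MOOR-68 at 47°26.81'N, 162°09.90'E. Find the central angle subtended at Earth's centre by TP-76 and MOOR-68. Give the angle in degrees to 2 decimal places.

TP-76: φ = +19.66683°, λ = +127.95667°
MOOR-68: φ = +47.44683°, λ = +162.16500°
Δφ = 27.7800°,  Δλ = 34.2083°
a = sin²(Δφ/2) + cos φ₁ cos φ₂ sin²(Δλ/2) = 0.112714
c = 2·arcsin(√a) = 0.684758 rad = 39.2337°

39.23°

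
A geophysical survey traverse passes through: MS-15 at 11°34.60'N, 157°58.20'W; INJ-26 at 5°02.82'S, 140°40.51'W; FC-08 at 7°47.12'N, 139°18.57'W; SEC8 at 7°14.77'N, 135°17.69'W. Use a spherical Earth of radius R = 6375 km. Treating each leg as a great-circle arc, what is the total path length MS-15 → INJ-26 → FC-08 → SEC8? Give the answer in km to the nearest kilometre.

MS-15: φ = +11.57667°, λ = -157.97000°
INJ-26: φ = -5.04700°, λ = -140.67517°
FC-08: φ = +7.78533°, λ = -139.30950°
SEC8: φ = +7.24617°, λ = -135.29483°
MS-15→INJ-26: c = 0.417554 rad, d = 2661.91 km
INJ-26→FC-08: c = 0.225225 rad, d = 1435.81 km
FC-08→SEC8: c = 0.070101 rad, d = 446.89 km
Total = 2661.91 + 1435.81 + 446.89 = 4544.61 km

4545 km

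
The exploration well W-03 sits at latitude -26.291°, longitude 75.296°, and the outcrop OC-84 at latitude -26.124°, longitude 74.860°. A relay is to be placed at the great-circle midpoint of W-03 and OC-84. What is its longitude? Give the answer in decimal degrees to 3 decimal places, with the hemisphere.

Bx = cos φ₂ cos Δλ = 0.897817,  By = cos φ₂ sin Δλ = -0.006832
φₘ = atan2(sin φ₁ + sin φ₂, √((cos φ₁ + Bx)² + By²)) = -26.20766°
λₘ = λ₁ + atan2(By, cos φ₁ + Bx) = 75.07784°

75.078°E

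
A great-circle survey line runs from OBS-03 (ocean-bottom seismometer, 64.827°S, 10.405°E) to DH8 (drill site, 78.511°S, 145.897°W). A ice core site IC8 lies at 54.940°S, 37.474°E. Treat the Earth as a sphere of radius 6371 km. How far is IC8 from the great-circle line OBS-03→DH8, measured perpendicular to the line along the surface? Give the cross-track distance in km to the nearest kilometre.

δ₁₃ = central angle OBS-03→IC8 = 0.289512 rad  (haversine)
θ₁₃ = bearing OBS-03→IC8 = 66.298°,  θ₁₂ = bearing OBS-03→DH8 = 187.833°
dₓₜ = R·arcsin(sin δ₁₃ · sin(θ₁₃ − θ₁₂)) = 6371·arcsin(0.28548·sin(-121.535°)) = -1565.938 km
|dₓₜ| = 1565.938 km

1566 km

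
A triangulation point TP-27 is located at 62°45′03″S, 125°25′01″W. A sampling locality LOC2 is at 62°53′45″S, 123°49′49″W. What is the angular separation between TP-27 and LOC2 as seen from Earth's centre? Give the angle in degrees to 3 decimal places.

0.739°

TP-27: φ = -62.75083°, λ = -125.41694°
LOC2: φ = -62.89583°, λ = -123.83028°
Δφ = -0.1450°,  Δλ = 1.5867°
a = sin²(Δφ/2) + cos φ₁ cos φ₂ sin²(Δλ/2) = 0.000042
c = 2·arcsin(√a) = 0.012899 rad = 0.7390°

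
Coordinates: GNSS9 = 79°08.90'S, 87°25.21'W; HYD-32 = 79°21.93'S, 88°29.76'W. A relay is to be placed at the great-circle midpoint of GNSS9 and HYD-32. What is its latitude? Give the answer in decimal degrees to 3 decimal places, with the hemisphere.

GNSS9: φ = -79.14833°, λ = -87.42017°
HYD-32: φ = -79.36550°, λ = -88.49600°
Bx = cos φ₂ cos Δλ = 0.184511,  By = cos φ₂ sin Δλ = -0.003465
φₘ = atan2(sin φ₁ + sin φ₂, √((cos φ₁ + Bx)² + By²)) = -79.25738°
λₘ = λ₁ + atan2(By, cos φ₁ + Bx) = -87.95271°

79.257°S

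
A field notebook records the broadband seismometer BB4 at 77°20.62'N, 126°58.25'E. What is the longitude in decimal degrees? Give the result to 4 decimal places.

126.9708°E

126° + 58.25′/60 = 126 + 0.97083 = 126.9708°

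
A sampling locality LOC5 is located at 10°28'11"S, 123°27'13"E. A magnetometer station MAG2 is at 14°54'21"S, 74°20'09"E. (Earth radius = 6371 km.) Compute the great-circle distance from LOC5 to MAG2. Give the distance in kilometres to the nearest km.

5341 km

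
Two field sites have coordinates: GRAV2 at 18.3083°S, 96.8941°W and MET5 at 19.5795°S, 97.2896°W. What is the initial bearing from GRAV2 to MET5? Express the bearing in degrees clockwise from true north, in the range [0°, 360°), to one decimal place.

Δλ = -0.3955°
y = sin Δλ · cos φ₂ = -0.006504
x = cos φ₁ sin φ₂ − sin φ₁ cos φ₂ cos Δλ = -0.022192
θ = atan2(y, x) = -163.6661° → 196.3339° (mod 360°)

196.3°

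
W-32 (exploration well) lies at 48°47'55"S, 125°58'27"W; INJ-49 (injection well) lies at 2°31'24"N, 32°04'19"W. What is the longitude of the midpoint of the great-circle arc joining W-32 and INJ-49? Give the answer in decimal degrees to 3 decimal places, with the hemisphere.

66.628°W

W-32: φ = -48.79861°, λ = -125.97417°
INJ-49: φ = +2.52333°, λ = -32.07194°
Bx = cos φ₂ cos Δλ = -0.067988,  By = cos φ₂ sin Δλ = 0.996714
φₘ = atan2(sin φ₁ + sin φ₂, √((cos φ₁ + Bx)² + By²)) = -31.44145°
λₘ = λ₁ + atan2(By, cos φ₁ + Bx) = -66.62799°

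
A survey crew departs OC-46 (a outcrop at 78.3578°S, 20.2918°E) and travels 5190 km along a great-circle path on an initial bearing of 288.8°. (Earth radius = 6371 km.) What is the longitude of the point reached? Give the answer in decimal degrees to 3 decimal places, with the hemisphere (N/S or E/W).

δ = d/R = 5190/6371 = 0.814629 rad
φ₂ = arcsin(sin φ₁ cos δ + cos φ₁ sin δ cos θ)
   = arcsin(-0.97943·0.68614 + 0.20180·0.72747·0.32227) = -38.66112°
λ₂ = λ₁ + atan2(sin θ sin δ cos φ₁, cos δ − sin φ₁ sin φ₂) = -41.58438°

41.584°W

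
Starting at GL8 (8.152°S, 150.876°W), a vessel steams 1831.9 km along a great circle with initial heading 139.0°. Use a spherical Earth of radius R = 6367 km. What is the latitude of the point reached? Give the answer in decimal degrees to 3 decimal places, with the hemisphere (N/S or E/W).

20.363°S

δ = d/R = 1831.9/6367 = 0.287718 rad
φ₂ = arcsin(sin φ₁ cos δ + cos φ₁ sin δ cos θ)
   = arcsin(-0.14180·0.95889 + 0.98990·0.28376·-0.75471) = -20.36301°
λ₂ = λ₁ + atan2(sin θ sin δ cos φ₁, cos δ − sin φ₁ sin φ₂) = -139.42230°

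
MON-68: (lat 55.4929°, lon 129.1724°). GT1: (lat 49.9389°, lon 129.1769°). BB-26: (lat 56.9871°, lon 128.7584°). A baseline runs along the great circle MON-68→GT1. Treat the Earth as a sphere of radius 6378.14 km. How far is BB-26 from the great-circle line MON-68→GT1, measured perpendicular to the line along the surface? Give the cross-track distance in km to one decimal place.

25.0 km

δ₁₃ = central angle MON-68→BB-26 = 0.026386 rad  (haversine)
θ₁₃ = bearing MON-68→BB-26 = 351.419°,  θ₁₂ = bearing MON-68→GT1 = 179.970°
dₓₜ = R·arcsin(sin δ₁₃ · sin(θ₁₃ − θ₁₂)) = 6378.14·arcsin(0.02638·sin(171.449°)) = 25.022 km
|dₓₜ| = 25.022 km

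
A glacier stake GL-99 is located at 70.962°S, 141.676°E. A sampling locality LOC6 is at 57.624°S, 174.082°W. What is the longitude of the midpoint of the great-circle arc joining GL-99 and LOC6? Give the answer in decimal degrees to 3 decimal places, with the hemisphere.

Bx = cos φ₂ cos Δλ = 0.383613,  By = cos φ₂ sin Δλ = 0.373594
φₘ = atan2(sin φ₁ + sin φ₂, √((cos φ₁ + Bx)² + By²)) = -65.86050°
λₘ = λ₁ + atan2(By, cos φ₁ + Bx) = 169.43526°

169.435°E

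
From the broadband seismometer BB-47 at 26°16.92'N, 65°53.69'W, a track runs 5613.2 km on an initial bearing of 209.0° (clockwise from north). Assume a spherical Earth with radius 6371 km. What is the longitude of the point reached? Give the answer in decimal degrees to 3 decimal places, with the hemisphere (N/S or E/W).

BB-47: φ = +26.28200°, λ = -65.89483°
δ = d/R = 5613.2/6371 = 0.881055 rad
φ₂ = arcsin(sin φ₁ cos δ + cos φ₁ sin δ cos θ)
   = arcsin(0.44279·0.63634 + 0.89663·0.77141·-0.87462) = -18.85543°
λ₂ = λ₁ + atan2(sin θ sin δ cos φ₁, cos δ − sin φ₁ sin φ₂) = -89.17294°

89.173°W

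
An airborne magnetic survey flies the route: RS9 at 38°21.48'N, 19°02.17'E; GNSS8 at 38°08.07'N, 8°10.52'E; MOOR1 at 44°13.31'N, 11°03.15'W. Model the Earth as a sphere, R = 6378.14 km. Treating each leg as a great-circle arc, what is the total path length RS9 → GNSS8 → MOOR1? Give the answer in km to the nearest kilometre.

2692 km

RS9: φ = +38.35800°, λ = +19.03617°
GNSS8: φ = +38.13450°, λ = +8.17533°
MOOR1: φ = +44.22183°, λ = -11.05250°
RS9→GNSS8: c = 0.148836 rad, d = 949.29 km
GNSS8→MOOR1: c = 0.273183 rad, d = 1742.40 km
Total = 949.29 + 1742.40 = 2691.69 km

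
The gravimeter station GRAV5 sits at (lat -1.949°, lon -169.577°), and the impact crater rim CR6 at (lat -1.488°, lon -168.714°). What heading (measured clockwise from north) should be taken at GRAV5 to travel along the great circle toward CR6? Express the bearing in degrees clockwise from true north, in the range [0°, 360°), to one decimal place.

61.9°

Δλ = 0.8630°
y = sin Δλ · cos φ₂ = 0.015057
x = cos φ₁ sin φ₂ − sin φ₁ cos φ₂ cos Δλ = 0.008042
θ = atan2(y, x) = 61.8924° → 61.8924° (mod 360°)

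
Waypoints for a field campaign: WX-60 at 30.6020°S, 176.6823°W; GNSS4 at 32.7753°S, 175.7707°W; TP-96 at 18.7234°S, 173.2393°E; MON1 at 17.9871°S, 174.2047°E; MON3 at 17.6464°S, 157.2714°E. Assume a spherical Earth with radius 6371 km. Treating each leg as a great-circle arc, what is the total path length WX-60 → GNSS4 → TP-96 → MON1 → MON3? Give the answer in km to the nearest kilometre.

4088 km

WX-60→GNSS4: c = 0.040274 rad, d = 256.59 km
GNSS4→TP-96: c = 0.299540 rad, d = 1908.37 km
TP-96→MON1: c = 0.020516 rad, d = 130.70 km
MON1→MON3: c = 0.281333 rad, d = 1792.37 km
Total = 256.59 + 1908.37 + 130.70 + 1792.37 = 4088.04 km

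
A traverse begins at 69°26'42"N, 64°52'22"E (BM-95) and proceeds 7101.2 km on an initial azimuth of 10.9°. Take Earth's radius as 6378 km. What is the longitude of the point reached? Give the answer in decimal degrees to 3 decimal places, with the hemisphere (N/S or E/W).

BM-95: φ = +69.44500°, λ = +64.87278°
δ = d/R = 7101.2/6378 = 1.113390 rad
φ₂ = arcsin(sin φ₁ cos δ + cos φ₁ sin δ cos θ)
   = arcsin(0.93634·0.44162 + 0.35111·0.89720·0.98196) = 46.28919°
λ₂ = λ₁ + atan2(sin θ sin δ cos φ₁, cos δ − sin φ₁ sin φ₂) = -129.33959°

129.340°W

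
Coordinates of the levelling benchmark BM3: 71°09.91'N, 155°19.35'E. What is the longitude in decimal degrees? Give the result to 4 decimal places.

155.3225°E

155° + 19.35′/60 = 155 + 0.32250 = 155.3225°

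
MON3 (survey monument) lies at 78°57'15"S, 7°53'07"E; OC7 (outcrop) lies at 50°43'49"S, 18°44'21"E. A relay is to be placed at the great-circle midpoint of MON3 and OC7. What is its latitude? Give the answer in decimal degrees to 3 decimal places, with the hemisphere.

MON3: φ = -78.95417°, λ = +7.88528°
OC7: φ = -50.73028°, λ = +18.73917°
Bx = cos φ₂ cos Δλ = 0.621648,  By = cos φ₂ sin Δλ = 0.119192
φₘ = atan2(sin φ₁ + sin φ₂, √((cos φ₁ + Bx)² + By²)) = -64.91272°
λₘ = λ₁ + atan2(By, cos φ₁ + Bx) = 16.22339°

64.913°S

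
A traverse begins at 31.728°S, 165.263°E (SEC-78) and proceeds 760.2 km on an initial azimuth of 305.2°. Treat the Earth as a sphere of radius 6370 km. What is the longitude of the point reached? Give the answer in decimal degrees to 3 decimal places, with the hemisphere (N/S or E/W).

158.959°E

δ = d/R = 760.2/6370 = 0.119341 rad
φ₂ = arcsin(sin φ₁ cos δ + cos φ₁ sin δ cos θ)
   = arcsin(-0.52589·0.99289 + 0.85055·0.11906·0.57643) = -27.63094°
λ₂ = λ₁ + atan2(sin θ sin δ cos φ₁, cos δ − sin φ₁ sin φ₂) = 158.95859°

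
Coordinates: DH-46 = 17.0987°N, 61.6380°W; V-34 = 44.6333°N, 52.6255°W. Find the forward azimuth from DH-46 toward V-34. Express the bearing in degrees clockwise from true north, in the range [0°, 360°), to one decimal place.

13.5°

Δλ = 9.0125°
y = sin Δλ · cos φ₂ = 0.111475
x = cos φ₁ sin φ₂ − sin φ₁ cos φ₂ cos Δλ = 0.464867
θ = atan2(y, x) = 13.4849° → 13.4849° (mod 360°)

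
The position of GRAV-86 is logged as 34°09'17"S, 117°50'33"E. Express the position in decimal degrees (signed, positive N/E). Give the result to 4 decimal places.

lat: 34.1547° S → -34.1547°
lon: 117.8425° E → +117.8425°

-34.1547°, +117.8425°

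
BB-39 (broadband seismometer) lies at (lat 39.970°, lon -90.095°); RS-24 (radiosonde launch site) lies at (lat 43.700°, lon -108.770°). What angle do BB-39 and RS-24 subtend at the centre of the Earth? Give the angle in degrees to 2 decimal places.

14.37°

Δφ = 3.7300°,  Δλ = -18.6750°
a = sin²(Δφ/2) + cos φ₁ cos φ₂ sin²(Δλ/2) = 0.015645
c = 2·arcsin(√a) = 0.250817 rad = 14.3707°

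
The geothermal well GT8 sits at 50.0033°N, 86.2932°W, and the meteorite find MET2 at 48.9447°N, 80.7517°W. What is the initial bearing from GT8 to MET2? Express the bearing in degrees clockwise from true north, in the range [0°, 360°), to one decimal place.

104.3°

Δλ = 5.5415°
y = sin Δλ · cos φ₂ = 0.063424
x = cos φ₁ sin φ₂ − sin φ₁ cos φ₂ cos Δλ = -0.016124
θ = atan2(y, x) = 104.2635° → 104.2635° (mod 360°)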